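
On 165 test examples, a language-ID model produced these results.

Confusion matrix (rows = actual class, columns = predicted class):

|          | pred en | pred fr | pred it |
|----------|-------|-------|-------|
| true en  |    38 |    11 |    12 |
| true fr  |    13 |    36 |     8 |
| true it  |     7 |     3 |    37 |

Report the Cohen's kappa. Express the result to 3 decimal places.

0.509

Observed agreement pₒ = trace/N = 111/165 = 0.6727
Expected agreement pₑ = Σ (rowᵢ·colᵢ)/N² = (61·58 + 57·50 + 47·57)/165² = 0.3330
κ = (pₒ − pₑ)/(1 − pₑ) = (0.6727 − 0.3330)/(1 − 0.3330) = 0.509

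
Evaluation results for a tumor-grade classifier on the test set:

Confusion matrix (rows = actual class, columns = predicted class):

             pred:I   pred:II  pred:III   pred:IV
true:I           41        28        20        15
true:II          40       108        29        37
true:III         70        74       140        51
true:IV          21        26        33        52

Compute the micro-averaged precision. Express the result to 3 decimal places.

0.434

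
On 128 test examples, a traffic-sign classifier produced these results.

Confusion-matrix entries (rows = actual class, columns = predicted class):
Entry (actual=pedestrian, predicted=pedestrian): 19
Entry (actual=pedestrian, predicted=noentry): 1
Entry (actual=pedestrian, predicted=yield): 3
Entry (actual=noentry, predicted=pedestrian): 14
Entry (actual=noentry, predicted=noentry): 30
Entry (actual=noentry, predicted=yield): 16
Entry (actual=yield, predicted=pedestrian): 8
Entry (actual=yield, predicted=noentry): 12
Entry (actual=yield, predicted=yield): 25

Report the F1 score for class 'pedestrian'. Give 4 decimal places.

0.5938

One-vs-rest for 'pedestrian': TP = diagonal; FP = other classes predicted 'pedestrian'; FN = 'pedestrian' predicted as other.
F1 score = 2·TP/(2·TP+FP+FN).
pedestrian: TP=19, FP=14+8=22, FN=1+3=4 → 38/64 = 0.59375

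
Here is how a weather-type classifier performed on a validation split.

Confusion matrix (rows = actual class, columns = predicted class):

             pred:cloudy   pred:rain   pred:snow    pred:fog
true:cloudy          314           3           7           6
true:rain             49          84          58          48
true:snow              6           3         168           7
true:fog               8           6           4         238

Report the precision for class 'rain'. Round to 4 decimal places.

0.8750

precision = TP/(TP+FP).
rain: TP=84, FP=3+3+6=12 → 84/96 = 0.87500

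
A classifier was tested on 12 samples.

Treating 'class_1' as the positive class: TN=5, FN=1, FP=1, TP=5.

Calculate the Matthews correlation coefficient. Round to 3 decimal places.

0.667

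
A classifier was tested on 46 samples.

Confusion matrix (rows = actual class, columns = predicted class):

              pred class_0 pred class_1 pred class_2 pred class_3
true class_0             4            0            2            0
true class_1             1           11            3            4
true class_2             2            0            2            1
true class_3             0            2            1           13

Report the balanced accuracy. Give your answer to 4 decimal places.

0.6145

Balanced accuracy = mean of per-class recall.
  class_0: recall = 4/6 = 0.66667
  class_1: recall = 11/19 = 0.57895
  class_2: recall = 2/5 = 0.40000
  class_3: recall = 13/16 = 0.81250
Mean = (0.66667 + 0.57895 + 0.40000 + 0.81250) / 4 = 0.6145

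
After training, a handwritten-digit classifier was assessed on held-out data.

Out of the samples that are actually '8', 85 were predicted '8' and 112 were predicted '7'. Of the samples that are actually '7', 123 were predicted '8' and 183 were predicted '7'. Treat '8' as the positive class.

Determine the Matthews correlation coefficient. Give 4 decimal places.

0.0293

MCC = (TP·TN − FP·FN) / √((TP+FP)(TP+FN)(TN+FP)(TN+FN))
Numerator = 85·183 − 123·112 = 1779
Denominator = √(208·197·306·295) = √3698903520 = 60818.6116
MCC = 1779 / 60818.6116 = 0.0293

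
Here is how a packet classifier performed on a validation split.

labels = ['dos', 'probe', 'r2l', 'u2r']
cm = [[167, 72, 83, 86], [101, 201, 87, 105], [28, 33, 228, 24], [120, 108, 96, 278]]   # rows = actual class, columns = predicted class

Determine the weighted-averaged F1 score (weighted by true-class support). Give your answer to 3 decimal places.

0.477

Per-class F1 score (2·TP/(2·TP+FP+FN)):
  dos: TP=167, FP=101+28+120=249, FN=72+83+86=241 → 334/824 = 0.4053
  probe: TP=201, FP=72+33+108=213, FN=101+87+105=293 → 402/908 = 0.4427
  r2l: TP=228, FP=83+87+96=266, FN=28+33+24=85 → 456/807 = 0.5651
  u2r: TP=278, FP=86+105+24=215, FN=120+108+96=324 → 556/1095 = 0.5078
Weighted-F1 score = Σ (supportᵢ/N)·F1 scoreᵢ with N=1817: (408/1817)·0.4053 + (494/1817)·0.4427 + (313/1817)·0.5651 + (602/1817)·0.5078 = 0.477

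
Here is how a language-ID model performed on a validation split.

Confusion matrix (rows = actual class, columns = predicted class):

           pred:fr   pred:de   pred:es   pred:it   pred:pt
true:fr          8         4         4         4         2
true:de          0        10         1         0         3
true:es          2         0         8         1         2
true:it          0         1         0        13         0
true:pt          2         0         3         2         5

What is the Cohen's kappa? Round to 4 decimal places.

0.4855

Observed agreement pₒ = trace/N = 44/75 = 0.58667
Expected agreement pₑ = Σ (rowᵢ·colᵢ)/N² = (22·12 + 14·15 + 13·16 + 14·20 + 12·12)/75² = 0.19662
κ = (pₒ − pₑ)/(1 − pₑ) = (0.58667 − 0.19662)/(1 − 0.19662) = 0.4855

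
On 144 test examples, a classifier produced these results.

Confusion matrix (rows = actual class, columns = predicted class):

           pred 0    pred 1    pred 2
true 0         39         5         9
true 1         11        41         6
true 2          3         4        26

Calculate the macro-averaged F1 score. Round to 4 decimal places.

Per-class F1 score (2·TP/(2·TP+FP+FN)):
  0: TP=39, FP=11+3=14, FN=5+9=14 → 78/106 = 0.73585
  1: TP=41, FP=5+4=9, FN=11+6=17 → 82/108 = 0.75926
  2: TP=26, FP=9+6=15, FN=3+4=7 → 52/74 = 0.70270
Macro-F1 score = mean = (0.73585 + 0.75926 + 0.70270) / 3 = 0.7326

0.7326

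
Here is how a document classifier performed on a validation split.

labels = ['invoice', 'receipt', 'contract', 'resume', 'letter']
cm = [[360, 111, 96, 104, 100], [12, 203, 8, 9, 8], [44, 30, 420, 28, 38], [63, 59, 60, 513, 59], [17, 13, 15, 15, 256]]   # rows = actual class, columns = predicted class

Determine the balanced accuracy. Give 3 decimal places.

0.711

Balanced accuracy = mean of per-class recall.
  invoice: recall = 360/771 = 0.4669
  receipt: recall = 203/240 = 0.8458
  contract: recall = 420/560 = 0.7500
  resume: recall = 513/754 = 0.6804
  letter: recall = 256/316 = 0.8101
Mean = (0.4669 + 0.8458 + 0.7500 + 0.6804 + 0.8101) / 5 = 0.711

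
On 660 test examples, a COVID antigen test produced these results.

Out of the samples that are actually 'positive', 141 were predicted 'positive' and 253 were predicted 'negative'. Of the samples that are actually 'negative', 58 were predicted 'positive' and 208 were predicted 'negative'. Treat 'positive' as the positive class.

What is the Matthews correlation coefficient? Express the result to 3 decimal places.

0.149

MCC = (TP·TN − FP·FN) / √((TP+FP)(TP+FN)(TN+FP)(TN+FN))
Numerator = 141·208 − 58·253 = 14654
Denominator = √(199·394·266·461) = √9614614156 = 98054.1389
MCC = 14654 / 98054.1389 = 0.149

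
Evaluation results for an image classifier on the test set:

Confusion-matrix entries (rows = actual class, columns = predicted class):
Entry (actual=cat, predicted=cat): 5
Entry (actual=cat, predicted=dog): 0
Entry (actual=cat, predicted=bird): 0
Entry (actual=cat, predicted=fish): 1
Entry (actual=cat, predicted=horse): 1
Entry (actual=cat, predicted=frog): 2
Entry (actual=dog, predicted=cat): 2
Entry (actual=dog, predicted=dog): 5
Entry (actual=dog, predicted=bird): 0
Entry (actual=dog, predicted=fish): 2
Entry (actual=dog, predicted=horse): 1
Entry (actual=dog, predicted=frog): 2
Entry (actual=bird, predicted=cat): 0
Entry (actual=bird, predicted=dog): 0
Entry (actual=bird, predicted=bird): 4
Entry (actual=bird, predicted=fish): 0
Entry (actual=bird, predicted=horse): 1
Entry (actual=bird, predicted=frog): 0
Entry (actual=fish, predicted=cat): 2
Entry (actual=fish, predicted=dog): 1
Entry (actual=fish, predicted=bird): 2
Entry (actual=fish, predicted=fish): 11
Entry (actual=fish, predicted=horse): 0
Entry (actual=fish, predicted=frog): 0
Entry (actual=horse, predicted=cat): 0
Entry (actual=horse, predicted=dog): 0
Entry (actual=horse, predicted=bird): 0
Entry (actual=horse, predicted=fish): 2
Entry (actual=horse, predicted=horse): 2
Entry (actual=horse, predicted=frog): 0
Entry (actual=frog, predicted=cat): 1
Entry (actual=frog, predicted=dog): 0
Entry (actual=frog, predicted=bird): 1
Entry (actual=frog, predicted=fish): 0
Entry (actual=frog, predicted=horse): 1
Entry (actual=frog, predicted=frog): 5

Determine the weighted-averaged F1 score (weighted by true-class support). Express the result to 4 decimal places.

Per-class F1 score (2·TP/(2·TP+FP+FN)):
  cat: TP=5, FP=2+0+2+0+1=5, FN=0+0+1+1+2=4 → 10/19 = 0.52632
  dog: TP=5, FP=0+0+1+0+0=1, FN=2+0+2+1+2=7 → 10/18 = 0.55556
  bird: TP=4, FP=0+0+2+0+1=3, FN=0+0+0+1+0=1 → 8/12 = 0.66667
  fish: TP=11, FP=1+2+0+2+0=5, FN=2+1+2+0+0=5 → 22/32 = 0.68750
  horse: TP=2, FP=1+1+1+0+1=4, FN=0+0+0+2+0=2 → 4/10 = 0.40000
  frog: TP=5, FP=2+2+0+0+0=4, FN=1+0+1+0+1=3 → 10/17 = 0.58824
Weighted-F1 score = Σ (supportᵢ/N)·F1 scoreᵢ with N=54: (9/54)·0.52632 + (12/54)·0.55556 + (5/54)·0.66667 + (16/54)·0.68750 + (4/54)·0.40000 + (8/54)·0.58824 = 0.5934

0.5934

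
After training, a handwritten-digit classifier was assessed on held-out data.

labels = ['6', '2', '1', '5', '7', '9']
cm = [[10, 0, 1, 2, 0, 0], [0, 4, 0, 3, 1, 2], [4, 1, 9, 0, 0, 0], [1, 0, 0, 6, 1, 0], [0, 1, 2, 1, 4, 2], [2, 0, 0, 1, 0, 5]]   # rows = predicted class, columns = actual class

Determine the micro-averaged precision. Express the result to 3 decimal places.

Micro-averaging pools counts across classes: ΣTP=38, ΣFP=25, ΣFN=25.
Micro-precision = TP/(TP+FP) on pooled counts = 0.603 (equals overall accuracy in single-label multiclass).

0.603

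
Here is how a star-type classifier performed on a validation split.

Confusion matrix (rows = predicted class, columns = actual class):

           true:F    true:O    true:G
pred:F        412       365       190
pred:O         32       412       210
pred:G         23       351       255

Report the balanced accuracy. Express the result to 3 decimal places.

Balanced accuracy = mean of per-class recall.
  F: recall = 412/467 = 0.8822
  O: recall = 412/1128 = 0.3652
  G: recall = 255/655 = 0.3893
Mean = (0.8822 + 0.3652 + 0.3893) / 3 = 0.546

0.546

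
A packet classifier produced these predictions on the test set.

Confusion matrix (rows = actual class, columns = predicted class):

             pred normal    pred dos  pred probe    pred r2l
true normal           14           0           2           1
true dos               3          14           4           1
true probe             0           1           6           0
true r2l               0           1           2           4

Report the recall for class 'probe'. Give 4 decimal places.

One-vs-rest for 'probe': TP = diagonal; FP = other classes predicted 'probe'; FN = 'probe' predicted as other.
recall = TP/(TP+FN).
probe: TP=6, FN=0+1+0=1 → 6/7 = 0.85714

0.8571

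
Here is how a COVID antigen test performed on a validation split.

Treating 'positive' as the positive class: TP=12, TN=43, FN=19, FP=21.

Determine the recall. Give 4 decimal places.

0.3871

Recall = TP/(TP+FN) = 12/(12+19) = 12/31 = 0.3871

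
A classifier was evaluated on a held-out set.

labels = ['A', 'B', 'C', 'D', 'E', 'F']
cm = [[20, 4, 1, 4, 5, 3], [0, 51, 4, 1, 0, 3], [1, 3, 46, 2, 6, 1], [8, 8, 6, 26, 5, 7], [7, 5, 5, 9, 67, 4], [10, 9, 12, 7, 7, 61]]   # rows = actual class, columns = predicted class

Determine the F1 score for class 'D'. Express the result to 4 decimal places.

0.4771

Take TP from the diagonal, FP from the rest of the 'D' prediction marginal, FN from the rest of the 'D' actual marginal.
F1 score = 2·TP/(2·TP+FP+FN).
D: TP=26, FP=4+1+2+9+7=23, FN=8+8+6+5+7=34 → 52/109 = 0.47706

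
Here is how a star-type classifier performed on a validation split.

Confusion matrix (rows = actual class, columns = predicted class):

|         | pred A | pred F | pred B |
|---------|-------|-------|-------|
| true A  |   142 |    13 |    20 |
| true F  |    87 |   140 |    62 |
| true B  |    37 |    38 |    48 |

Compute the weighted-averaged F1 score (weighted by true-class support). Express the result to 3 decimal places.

0.559

Per-class F1 score (2·TP/(2·TP+FP+FN)):
  A: TP=142, FP=87+37=124, FN=13+20=33 → 284/441 = 0.6440
  F: TP=140, FP=13+38=51, FN=87+62=149 → 280/480 = 0.5833
  B: TP=48, FP=20+62=82, FN=37+38=75 → 96/253 = 0.3794
Weighted-F1 score = Σ (supportᵢ/N)·F1 scoreᵢ with N=587: (175/587)·0.6440 + (289/587)·0.5833 + (123/587)·0.3794 = 0.559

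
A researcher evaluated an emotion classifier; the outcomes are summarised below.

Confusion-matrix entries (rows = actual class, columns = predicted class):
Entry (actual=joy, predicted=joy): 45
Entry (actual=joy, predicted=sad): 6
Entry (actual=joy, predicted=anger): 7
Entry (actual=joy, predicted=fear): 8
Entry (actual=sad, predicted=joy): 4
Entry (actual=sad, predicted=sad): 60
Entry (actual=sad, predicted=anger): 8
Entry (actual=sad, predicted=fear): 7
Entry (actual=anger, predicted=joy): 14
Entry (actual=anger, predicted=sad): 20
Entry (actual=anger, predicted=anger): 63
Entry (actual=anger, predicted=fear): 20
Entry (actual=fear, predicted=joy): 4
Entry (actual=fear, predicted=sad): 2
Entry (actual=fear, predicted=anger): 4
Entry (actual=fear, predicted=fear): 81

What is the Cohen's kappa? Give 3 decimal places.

Observed agreement pₒ = trace/N = 249/353 = 0.7054
Expected agreement pₑ = Σ (rowᵢ·colᵢ)/N² = (66·67 + 79·88 + 117·82 + 91·116)/353² = 0.2530
κ = (pₒ − pₑ)/(1 − pₑ) = (0.7054 − 0.2530)/(1 − 0.2530) = 0.606

0.606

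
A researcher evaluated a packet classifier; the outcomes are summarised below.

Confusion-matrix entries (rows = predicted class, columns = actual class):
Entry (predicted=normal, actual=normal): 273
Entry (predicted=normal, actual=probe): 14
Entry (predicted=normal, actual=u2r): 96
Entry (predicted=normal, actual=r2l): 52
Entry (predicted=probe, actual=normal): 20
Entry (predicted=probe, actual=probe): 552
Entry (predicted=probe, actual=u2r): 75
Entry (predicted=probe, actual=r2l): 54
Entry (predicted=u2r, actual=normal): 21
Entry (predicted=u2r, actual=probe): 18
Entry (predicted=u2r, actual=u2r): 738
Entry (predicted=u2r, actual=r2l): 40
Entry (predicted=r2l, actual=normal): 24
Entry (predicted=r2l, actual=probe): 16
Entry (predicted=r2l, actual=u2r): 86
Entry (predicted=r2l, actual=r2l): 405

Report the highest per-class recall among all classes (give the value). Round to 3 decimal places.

Per-class recall (TP/(TP+FN)):
  normal: TP=273, FN=20+21+24=65 → 273/338 = 0.8077
  probe: TP=552, FN=14+18+16=48 → 552/600 = 0.9200
  u2r: TP=738, FN=96+75+86=257 → 738/995 = 0.7417
  r2l: TP=405, FN=52+54+40=146 → 405/551 = 0.7350
Highest is class 'probe' with recall = 0.920.

0.920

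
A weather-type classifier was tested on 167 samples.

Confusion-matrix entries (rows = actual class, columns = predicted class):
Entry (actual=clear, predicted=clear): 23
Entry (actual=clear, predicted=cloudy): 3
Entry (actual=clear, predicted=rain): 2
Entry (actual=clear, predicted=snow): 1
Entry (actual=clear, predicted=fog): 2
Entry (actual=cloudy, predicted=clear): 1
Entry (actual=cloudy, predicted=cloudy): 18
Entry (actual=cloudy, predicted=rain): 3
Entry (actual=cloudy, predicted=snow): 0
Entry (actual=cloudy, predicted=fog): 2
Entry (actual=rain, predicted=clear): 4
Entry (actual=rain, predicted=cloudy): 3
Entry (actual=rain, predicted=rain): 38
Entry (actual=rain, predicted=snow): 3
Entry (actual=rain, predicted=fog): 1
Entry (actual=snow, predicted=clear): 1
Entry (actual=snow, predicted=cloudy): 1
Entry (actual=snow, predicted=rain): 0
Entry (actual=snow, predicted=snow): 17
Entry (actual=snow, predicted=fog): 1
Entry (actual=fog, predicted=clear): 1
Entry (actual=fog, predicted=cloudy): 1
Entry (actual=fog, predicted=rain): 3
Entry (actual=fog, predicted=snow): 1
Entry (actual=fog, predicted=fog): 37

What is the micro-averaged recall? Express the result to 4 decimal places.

0.7964

Micro-averaging pools counts across classes: ΣTP=133, ΣFP=34, ΣFN=34.
Micro-recall = TP/(TP+FN) on pooled counts = 0.7964 (equals overall accuracy in single-label multiclass).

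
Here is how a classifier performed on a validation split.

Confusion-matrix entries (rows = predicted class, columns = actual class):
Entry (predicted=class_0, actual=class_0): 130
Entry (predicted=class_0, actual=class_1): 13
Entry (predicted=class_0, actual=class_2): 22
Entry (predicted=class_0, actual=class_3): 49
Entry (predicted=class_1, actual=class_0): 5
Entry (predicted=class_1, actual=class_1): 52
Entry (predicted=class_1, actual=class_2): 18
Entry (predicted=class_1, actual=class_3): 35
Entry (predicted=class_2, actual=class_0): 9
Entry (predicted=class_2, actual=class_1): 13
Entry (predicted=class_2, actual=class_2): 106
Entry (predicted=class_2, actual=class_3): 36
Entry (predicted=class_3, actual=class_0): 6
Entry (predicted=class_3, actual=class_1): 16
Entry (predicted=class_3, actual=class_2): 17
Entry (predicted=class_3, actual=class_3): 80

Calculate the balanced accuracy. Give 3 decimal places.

Balanced accuracy = mean of per-class recall.
  class_0: recall = 130/150 = 0.8667
  class_1: recall = 52/94 = 0.5532
  class_2: recall = 106/163 = 0.6503
  class_3: recall = 80/200 = 0.4000
Mean = (0.8667 + 0.5532 + 0.6503 + 0.4000) / 4 = 0.618

0.618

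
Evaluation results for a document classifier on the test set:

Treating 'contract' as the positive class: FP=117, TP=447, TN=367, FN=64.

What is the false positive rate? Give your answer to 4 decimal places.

FPR = FP/(FP+TN) = 117/(117+367) = 0.2417

0.2417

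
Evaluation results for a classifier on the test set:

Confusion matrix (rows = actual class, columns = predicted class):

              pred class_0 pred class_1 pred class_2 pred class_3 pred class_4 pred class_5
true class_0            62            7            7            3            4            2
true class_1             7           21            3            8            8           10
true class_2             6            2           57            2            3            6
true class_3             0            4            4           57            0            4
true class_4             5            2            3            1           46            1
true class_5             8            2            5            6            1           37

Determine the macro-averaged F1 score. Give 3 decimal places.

0.677

Per-class F1 score (2·TP/(2·TP+FP+FN)):
  class_0: TP=62, FP=7+6+0+5+8=26, FN=7+7+3+4+2=23 → 124/173 = 0.7168
  class_1: TP=21, FP=7+2+4+2+2=17, FN=7+3+8+8+10=36 → 42/95 = 0.4421
  class_2: TP=57, FP=7+3+4+3+5=22, FN=6+2+2+3+6=19 → 114/155 = 0.7355
  class_3: TP=57, FP=3+8+2+1+6=20, FN=0+4+4+0+4=12 → 114/146 = 0.7808
  class_4: TP=46, FP=4+8+3+0+1=16, FN=5+2+3+1+1=12 → 92/120 = 0.7667
  class_5: TP=37, FP=2+10+6+4+1=23, FN=8+2+5+6+1=22 → 74/119 = 0.6218
Macro-F1 score = mean = (0.7168 + 0.4421 + 0.7355 + 0.7808 + 0.7667 + 0.6218) / 6 = 0.677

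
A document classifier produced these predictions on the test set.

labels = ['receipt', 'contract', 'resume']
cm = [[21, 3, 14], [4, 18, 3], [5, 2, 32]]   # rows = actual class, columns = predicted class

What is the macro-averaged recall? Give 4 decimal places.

Per-class recall (TP/(TP+FN)):
  receipt: TP=21, FN=3+14=17 → 21/38 = 0.55263
  contract: TP=18, FN=4+3=7 → 18/25 = 0.72000
  resume: TP=32, FN=5+2=7 → 32/39 = 0.82051
Macro-recall = mean = (0.55263 + 0.72000 + 0.82051) / 3 = 0.6977

0.6977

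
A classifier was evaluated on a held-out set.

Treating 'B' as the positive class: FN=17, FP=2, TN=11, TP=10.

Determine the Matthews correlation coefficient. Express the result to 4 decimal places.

0.2213

MCC = (TP·TN − FP·FN) / √((TP+FP)(TP+FN)(TN+FP)(TN+FN))
Numerator = 10·11 − 2·17 = 76
Denominator = √(12·27·13·28) = √117936 = 343.4181
MCC = 76 / 343.4181 = 0.2213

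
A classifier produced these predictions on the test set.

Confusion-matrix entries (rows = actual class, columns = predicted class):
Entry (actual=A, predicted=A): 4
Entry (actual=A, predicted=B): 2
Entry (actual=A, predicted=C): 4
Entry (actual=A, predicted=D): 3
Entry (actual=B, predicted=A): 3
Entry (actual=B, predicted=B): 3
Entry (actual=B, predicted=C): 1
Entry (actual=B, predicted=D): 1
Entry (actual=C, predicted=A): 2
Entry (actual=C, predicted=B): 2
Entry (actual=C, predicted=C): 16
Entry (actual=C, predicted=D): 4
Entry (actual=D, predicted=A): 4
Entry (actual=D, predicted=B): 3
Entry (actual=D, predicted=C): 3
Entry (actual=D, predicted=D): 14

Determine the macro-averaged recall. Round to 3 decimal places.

Per-class recall (TP/(TP+FN)):
  A: TP=4, FN=2+4+3=9 → 4/13 = 0.3077
  B: TP=3, FN=3+1+1=5 → 3/8 = 0.3750
  C: TP=16, FN=2+2+4=8 → 16/24 = 0.6667
  D: TP=14, FN=4+3+3=10 → 14/24 = 0.5833
Macro-recall = mean = (0.3077 + 0.3750 + 0.6667 + 0.5833) / 4 = 0.483

0.483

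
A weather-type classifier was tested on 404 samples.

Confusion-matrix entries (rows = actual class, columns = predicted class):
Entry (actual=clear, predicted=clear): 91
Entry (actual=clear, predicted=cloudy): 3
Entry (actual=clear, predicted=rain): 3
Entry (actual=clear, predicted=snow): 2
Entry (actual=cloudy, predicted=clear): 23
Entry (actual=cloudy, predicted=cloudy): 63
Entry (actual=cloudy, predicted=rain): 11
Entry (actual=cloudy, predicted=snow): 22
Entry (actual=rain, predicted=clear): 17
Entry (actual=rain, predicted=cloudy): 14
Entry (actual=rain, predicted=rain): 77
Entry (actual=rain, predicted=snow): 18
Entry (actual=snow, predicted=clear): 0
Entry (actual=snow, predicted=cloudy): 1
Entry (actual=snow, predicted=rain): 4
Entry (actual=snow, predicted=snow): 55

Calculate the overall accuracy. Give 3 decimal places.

Accuracy = trace / total = (91+63+77+55=286) / 404 = 286/404 = 0.708

0.708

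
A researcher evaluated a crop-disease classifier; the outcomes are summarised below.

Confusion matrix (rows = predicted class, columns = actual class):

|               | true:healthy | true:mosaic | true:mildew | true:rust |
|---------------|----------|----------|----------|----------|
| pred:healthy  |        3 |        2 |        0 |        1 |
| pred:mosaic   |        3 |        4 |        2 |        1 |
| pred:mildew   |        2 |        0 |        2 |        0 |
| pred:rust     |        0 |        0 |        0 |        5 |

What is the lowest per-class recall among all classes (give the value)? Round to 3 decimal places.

Per-class recall (TP/(TP+FN)):
  healthy: TP=3, FN=3+2+0=5 → 3/8 = 0.3750
  mosaic: TP=4, FN=2+0+0=2 → 4/6 = 0.6667
  mildew: TP=2, FN=0+2+0=2 → 2/4 = 0.5000
  rust: TP=5, FN=1+1+0=2 → 5/7 = 0.7143
Lowest is class 'healthy' with recall = 0.375.

0.375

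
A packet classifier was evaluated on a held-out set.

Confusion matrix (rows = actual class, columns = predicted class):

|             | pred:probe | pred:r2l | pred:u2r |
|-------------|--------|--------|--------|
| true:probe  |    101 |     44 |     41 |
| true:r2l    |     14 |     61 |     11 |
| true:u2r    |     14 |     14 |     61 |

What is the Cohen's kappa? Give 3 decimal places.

Observed agreement pₒ = trace/N = 223/361 = 0.6177
Expected agreement pₑ = Σ (rowᵢ·colᵢ)/N² = (186·129 + 86·119 + 89·113)/361² = 0.3398
κ = (pₒ − pₑ)/(1 − pₑ) = (0.6177 − 0.3398)/(1 − 0.3398) = 0.421

0.421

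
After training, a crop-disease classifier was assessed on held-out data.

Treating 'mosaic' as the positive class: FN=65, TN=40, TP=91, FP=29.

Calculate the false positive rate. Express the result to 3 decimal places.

FPR = FP/(FP+TN) = 29/(29+40) = 0.420

0.420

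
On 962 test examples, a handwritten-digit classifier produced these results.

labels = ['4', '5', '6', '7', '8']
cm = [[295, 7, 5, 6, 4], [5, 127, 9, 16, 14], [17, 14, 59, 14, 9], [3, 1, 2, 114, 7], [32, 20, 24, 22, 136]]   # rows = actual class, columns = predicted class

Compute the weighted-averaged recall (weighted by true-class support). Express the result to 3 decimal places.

0.760

Per-class recall (TP/(TP+FN)):
  4: TP=295, FN=7+5+6+4=22 → 295/317 = 0.9306
  5: TP=127, FN=5+9+16+14=44 → 127/171 = 0.7427
  6: TP=59, FN=17+14+14+9=54 → 59/113 = 0.5221
  7: TP=114, FN=3+1+2+7=13 → 114/127 = 0.8976
  8: TP=136, FN=32+20+24+22=98 → 136/234 = 0.5812
Weighted-recall = Σ (supportᵢ/N)·recallᵢ with N=962: (317/962)·0.9306 + (171/962)·0.7427 + (113/962)·0.5221 + (127/962)·0.8976 + (234/962)·0.5812 = 0.760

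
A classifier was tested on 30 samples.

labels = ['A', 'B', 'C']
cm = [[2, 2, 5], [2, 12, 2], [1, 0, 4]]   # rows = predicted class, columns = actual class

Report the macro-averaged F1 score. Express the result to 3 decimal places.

0.529

Per-class F1 score (2·TP/(2·TP+FP+FN)):
  A: TP=2, FP=2+5=7, FN=2+1=3 → 4/14 = 0.2857
  B: TP=12, FP=2+2=4, FN=2+0=2 → 24/30 = 0.8000
  C: TP=4, FP=1+0=1, FN=5+2=7 → 8/16 = 0.5000
Macro-F1 score = mean = (0.2857 + 0.8000 + 0.5000) / 3 = 0.529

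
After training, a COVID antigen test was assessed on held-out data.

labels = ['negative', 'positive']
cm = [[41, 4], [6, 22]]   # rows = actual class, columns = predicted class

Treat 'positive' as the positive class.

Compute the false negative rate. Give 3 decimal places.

FNR = FN/(FN+TP) = 6/(6+22) = 0.214

0.214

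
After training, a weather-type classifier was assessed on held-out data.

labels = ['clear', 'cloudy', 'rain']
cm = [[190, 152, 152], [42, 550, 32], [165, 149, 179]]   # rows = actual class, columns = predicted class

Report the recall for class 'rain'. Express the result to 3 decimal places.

Take TP from the diagonal, FP from the rest of the 'rain' prediction marginal, FN from the rest of the 'rain' actual marginal.
recall = TP/(TP+FN).
rain: TP=179, FN=165+149=314 → 179/493 = 0.3631

0.363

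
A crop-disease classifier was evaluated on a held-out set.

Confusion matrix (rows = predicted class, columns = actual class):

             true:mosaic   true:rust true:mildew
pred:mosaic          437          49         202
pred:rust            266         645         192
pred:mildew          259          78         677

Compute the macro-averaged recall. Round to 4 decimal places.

Per-class recall (TP/(TP+FN)):
  mosaic: TP=437, FN=266+259=525 → 437/962 = 0.45426
  rust: TP=645, FN=49+78=127 → 645/772 = 0.83549
  mildew: TP=677, FN=202+192=394 → 677/1071 = 0.63212
Macro-recall = mean = (0.45426 + 0.83549 + 0.63212) / 3 = 0.6406

0.6406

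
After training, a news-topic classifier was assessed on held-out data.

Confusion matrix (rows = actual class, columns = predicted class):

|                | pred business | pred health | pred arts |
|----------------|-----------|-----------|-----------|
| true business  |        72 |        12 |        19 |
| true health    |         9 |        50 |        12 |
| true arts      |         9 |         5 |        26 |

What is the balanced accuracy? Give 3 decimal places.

0.684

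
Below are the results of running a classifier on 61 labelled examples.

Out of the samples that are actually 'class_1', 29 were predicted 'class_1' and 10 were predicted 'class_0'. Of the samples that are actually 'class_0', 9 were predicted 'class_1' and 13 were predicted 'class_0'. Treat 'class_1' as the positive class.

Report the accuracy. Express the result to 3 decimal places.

0.689

Accuracy = (TP+TN)/N = (29+13)/61 = 0.689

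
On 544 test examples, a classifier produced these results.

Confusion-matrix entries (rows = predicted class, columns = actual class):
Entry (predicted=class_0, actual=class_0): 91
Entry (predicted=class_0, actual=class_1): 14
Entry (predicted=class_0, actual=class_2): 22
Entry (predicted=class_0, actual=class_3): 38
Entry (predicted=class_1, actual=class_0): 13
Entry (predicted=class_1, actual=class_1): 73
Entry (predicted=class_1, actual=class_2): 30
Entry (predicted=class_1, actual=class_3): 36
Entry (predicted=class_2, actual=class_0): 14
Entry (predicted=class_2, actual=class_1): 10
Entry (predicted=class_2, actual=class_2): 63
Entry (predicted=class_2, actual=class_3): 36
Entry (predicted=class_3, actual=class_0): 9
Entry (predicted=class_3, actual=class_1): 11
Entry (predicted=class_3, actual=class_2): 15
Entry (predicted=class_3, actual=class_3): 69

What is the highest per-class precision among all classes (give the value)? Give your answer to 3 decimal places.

0.663

Per-class precision (TP/(TP+FP)):
  class_0: TP=91, FP=14+22+38=74 → 91/165 = 0.5515
  class_1: TP=73, FP=13+30+36=79 → 73/152 = 0.4803
  class_2: TP=63, FP=14+10+36=60 → 63/123 = 0.5122
  class_3: TP=69, FP=9+11+15=35 → 69/104 = 0.6635
Highest is class 'class_3' with precision = 0.663.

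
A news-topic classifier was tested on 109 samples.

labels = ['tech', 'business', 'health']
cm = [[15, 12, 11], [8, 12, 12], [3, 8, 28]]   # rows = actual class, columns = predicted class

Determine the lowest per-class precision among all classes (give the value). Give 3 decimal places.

0.375

Per-class precision (TP/(TP+FP)):
  tech: TP=15, FP=8+3=11 → 15/26 = 0.5769
  business: TP=12, FP=12+8=20 → 12/32 = 0.3750
  health: TP=28, FP=11+12=23 → 28/51 = 0.5490
Lowest is class 'business' with precision = 0.375.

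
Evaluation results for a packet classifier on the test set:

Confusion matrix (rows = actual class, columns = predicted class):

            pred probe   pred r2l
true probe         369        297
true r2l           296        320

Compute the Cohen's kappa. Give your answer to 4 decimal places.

0.0735

Observed agreement pₒ = trace/N = 689/1282 = 0.53744
Expected agreement pₑ = Σ (rowᵢ·colᵢ)/N² = (666·665 + 616·617)/1282² = 0.50073
κ = (pₒ − pₑ)/(1 − pₑ) = (0.53744 − 0.50073)/(1 − 0.50073) = 0.0735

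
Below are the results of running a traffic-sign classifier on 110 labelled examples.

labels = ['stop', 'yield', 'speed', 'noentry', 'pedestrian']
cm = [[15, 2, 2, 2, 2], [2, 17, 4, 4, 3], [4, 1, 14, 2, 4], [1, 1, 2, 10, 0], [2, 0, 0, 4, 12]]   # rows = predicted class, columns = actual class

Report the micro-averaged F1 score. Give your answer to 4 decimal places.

0.6182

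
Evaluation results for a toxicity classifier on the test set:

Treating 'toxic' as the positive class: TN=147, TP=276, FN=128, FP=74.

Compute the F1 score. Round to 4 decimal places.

Precision = TP/(TP+FP) = 276/350 = 0.7886
Recall = TP/(TP+FN) = 276/404 = 0.6832
F1 = 2·TP/(2·TP+FP+FN) = 552/754 = 0.7321

0.7321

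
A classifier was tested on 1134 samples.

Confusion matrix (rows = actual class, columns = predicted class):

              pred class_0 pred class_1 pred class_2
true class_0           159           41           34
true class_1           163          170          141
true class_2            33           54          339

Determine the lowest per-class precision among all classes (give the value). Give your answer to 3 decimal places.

0.448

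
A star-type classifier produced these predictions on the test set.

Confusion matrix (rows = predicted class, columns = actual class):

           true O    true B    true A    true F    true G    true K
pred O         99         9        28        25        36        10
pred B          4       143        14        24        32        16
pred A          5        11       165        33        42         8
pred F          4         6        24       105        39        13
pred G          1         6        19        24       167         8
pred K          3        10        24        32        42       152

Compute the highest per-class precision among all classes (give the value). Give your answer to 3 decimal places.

0.742

Per-class precision (TP/(TP+FP)):
  O: TP=99, FP=9+28+25+36+10=108 → 99/207 = 0.4783
  B: TP=143, FP=4+14+24+32+16=90 → 143/233 = 0.6137
  A: TP=165, FP=5+11+33+42+8=99 → 165/264 = 0.6250
  F: TP=105, FP=4+6+24+39+13=86 → 105/191 = 0.5497
  G: TP=167, FP=1+6+19+24+8=58 → 167/225 = 0.7422
  K: TP=152, FP=3+10+24+32+42=111 → 152/263 = 0.5779
Highest is class 'G' with precision = 0.742.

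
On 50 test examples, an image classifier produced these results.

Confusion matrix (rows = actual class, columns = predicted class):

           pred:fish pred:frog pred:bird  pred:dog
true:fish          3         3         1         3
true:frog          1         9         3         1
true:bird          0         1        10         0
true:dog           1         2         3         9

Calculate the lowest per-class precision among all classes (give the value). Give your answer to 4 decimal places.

0.5882

Per-class precision (TP/(TP+FP)):
  fish: TP=3, FP=1+0+1=2 → 3/5 = 0.60000
  frog: TP=9, FP=3+1+2=6 → 9/15 = 0.60000
  bird: TP=10, FP=1+3+3=7 → 10/17 = 0.58824
  dog: TP=9, FP=3+1+0=4 → 9/13 = 0.69231
Lowest is class 'bird' with precision = 0.5882.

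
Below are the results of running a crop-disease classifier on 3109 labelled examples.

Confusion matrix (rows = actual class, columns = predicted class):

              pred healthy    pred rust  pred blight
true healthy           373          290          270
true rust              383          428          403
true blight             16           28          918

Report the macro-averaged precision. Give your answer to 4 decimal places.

Per-class precision (TP/(TP+FP)):
  healthy: TP=373, FP=383+16=399 → 373/772 = 0.48316
  rust: TP=428, FP=290+28=318 → 428/746 = 0.57373
  blight: TP=918, FP=270+403=673 → 918/1591 = 0.57700
Macro-precision = mean = (0.48316 + 0.57373 + 0.57700) / 3 = 0.5446

0.5446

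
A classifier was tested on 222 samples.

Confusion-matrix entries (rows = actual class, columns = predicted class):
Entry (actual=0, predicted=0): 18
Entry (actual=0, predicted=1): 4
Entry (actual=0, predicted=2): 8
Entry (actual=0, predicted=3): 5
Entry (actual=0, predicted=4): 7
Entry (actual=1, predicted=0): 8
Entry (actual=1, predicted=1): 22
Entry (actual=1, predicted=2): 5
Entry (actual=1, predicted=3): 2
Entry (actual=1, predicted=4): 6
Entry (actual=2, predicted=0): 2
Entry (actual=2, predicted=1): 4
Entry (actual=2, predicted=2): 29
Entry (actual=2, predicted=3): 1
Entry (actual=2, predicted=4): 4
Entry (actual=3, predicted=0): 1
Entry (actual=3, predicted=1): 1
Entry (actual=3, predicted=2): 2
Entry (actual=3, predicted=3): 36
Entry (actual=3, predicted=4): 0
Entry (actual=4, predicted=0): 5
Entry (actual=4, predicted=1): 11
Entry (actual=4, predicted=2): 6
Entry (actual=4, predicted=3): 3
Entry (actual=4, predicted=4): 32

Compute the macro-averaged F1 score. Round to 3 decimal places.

0.613

Per-class F1 score (2·TP/(2·TP+FP+FN)):
  0: TP=18, FP=8+2+1+5=16, FN=4+8+5+7=24 → 36/76 = 0.4737
  1: TP=22, FP=4+4+1+11=20, FN=8+5+2+6=21 → 44/85 = 0.5176
  2: TP=29, FP=8+5+2+6=21, FN=2+4+1+4=11 → 58/90 = 0.6444
  3: TP=36, FP=5+2+1+3=11, FN=1+1+2+0=4 → 72/87 = 0.8276
  4: TP=32, FP=7+6+4+0=17, FN=5+11+6+3=25 → 64/106 = 0.6038
Macro-F1 score = mean = (0.4737 + 0.5176 + 0.6444 + 0.8276 + 0.6038) / 5 = 0.613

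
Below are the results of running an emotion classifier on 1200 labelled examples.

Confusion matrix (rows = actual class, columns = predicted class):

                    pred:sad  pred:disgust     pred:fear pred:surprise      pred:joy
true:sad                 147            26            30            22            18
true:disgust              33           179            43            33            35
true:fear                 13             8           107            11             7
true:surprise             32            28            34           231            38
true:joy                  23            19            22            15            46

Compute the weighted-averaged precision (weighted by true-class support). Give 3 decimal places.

0.618

Per-class precision (TP/(TP+FP)):
  sad: TP=147, FP=33+13+32+23=101 → 147/248 = 0.5927
  disgust: TP=179, FP=26+8+28+19=81 → 179/260 = 0.6885
  fear: TP=107, FP=30+43+34+22=129 → 107/236 = 0.4534
  surprise: TP=231, FP=22+33+11+15=81 → 231/312 = 0.7404
  joy: TP=46, FP=18+35+7+38=98 → 46/144 = 0.3194
Weighted-precision = Σ (supportᵢ/N)·precisionᵢ with N=1200: (243/1200)·0.5927 + (323/1200)·0.6885 + (146/1200)·0.4534 + (363/1200)·0.7404 + (125/1200)·0.3194 = 0.618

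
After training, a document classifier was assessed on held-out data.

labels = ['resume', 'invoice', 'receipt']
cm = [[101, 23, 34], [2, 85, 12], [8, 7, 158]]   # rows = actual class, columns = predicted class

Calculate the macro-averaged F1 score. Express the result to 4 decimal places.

0.7945

Per-class F1 score (2·TP/(2·TP+FP+FN)):
  resume: TP=101, FP=2+8=10, FN=23+34=57 → 202/269 = 0.75093
  invoice: TP=85, FP=23+7=30, FN=2+12=14 → 170/214 = 0.79439
  receipt: TP=158, FP=34+12=46, FN=8+7=15 → 316/377 = 0.83820
Macro-F1 score = mean = (0.75093 + 0.79439 + 0.83820) / 3 = 0.7945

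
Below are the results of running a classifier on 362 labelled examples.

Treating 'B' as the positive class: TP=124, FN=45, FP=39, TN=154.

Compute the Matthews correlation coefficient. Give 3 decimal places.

MCC = (TP·TN − FP·FN) / √((TP+FP)(TP+FN)(TN+FP)(TN+FN))
Numerator = 124·154 − 39·45 = 17341
Denominator = √(163·169·193·199) = √1057997629 = 32526.8755
MCC = 17341 / 32526.8755 = 0.533

0.533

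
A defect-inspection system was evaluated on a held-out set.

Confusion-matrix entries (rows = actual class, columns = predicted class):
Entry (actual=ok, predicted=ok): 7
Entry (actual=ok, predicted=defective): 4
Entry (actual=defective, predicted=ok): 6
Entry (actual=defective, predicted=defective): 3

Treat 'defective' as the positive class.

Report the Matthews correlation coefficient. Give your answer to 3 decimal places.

MCC = (TP·TN − FP·FN) / √((TP+FP)(TP+FN)(TN+FP)(TN+FN))
Numerator = 3·7 − 4·6 = -3
Denominator = √(7·9·11·13) = √9009 = 94.9158
MCC = -3 / 94.9158 = -0.032

-0.032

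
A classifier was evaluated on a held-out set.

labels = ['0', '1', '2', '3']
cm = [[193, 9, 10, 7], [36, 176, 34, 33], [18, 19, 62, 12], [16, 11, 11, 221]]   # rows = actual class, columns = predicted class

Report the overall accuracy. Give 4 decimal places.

0.7512

Accuracy = trace / total = (193+176+62+221=652) / 868 = 652/868 = 0.7512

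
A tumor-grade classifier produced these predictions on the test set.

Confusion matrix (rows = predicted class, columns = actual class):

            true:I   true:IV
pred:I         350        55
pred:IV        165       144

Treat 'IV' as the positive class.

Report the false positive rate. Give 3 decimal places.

FPR = FP/(FP+TN) = 165/(165+350) = 0.320

0.320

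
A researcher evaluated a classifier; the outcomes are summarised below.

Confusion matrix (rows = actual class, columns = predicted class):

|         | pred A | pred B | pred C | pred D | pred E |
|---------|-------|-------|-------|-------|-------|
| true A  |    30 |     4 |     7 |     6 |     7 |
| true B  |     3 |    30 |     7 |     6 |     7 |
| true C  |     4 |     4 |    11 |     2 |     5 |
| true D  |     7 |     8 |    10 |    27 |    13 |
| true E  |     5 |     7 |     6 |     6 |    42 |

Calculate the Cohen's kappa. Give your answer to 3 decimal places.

Observed agreement pₒ = trace/N = 140/264 = 0.5303
Expected agreement pₑ = Σ (rowᵢ·colᵢ)/N² = (54·49 + 53·53 + 26·41 + 65·47 + 66·74)/264² = 0.2075
κ = (pₒ − pₑ)/(1 − pₑ) = (0.5303 − 0.2075)/(1 − 0.2075) = 0.407

0.407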